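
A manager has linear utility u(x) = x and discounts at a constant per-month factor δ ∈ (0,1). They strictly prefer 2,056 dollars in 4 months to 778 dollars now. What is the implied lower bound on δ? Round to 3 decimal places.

δ > 0.784

Comparing present values: 778 < δ^4·2056.
Dividing by 2056: δ^4 > 0.37840. Both sides are positive, so the 4th root keeps the direction.
δ > (778/2056)^(1/4) ≈ 0.784.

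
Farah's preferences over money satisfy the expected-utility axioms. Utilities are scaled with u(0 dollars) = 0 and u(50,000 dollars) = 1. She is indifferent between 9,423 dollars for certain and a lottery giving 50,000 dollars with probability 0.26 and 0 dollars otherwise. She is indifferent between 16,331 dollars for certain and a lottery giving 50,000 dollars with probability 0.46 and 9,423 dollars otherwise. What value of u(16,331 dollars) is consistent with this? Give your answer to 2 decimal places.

0.60

First, u(9,423 dollars) = 0.26·u(50,000 dollars) + 0.74·u(0 dollars) = 0.26.
Then u(16,331 dollars) = 0.46·u(50,000 dollars) + 0.54·u(9,423 dollars) = 0.46·1.00 + 0.54·0.26 = 0.6004.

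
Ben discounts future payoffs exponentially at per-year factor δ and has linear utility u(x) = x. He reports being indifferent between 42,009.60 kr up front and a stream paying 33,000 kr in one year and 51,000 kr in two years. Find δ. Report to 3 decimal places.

Present value of the stream is 33000·δ + 51000·δ². Indifference gives 33000δ + 51000δ² = 42009.60.
Rearranged: 51000δ² + 33000δ − 42009.60 = 0.
δ = (−33000 + √(33000² + 4·51000·42009.60)) / (2·51000) = (−33000 + √9658958400.00) / 102000 ≈ 0.640.

δ ≈ 0.640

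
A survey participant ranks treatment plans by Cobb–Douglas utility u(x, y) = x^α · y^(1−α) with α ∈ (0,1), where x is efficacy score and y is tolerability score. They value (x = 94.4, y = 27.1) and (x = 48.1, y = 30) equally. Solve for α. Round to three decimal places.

α ≈ 0.131

The Cobb–Douglas utilities coincide, so 94.4^α·27.1^(1−α) = 48.1^α·30^(1−α).
(94.4/48.1)^α = (30/27.1)^(1−α); take logs: α·ln(94.4/48.1) = (1−α)·ln(30/27.1), i.e. α·0.674259 = (1−α)·0.101664.
Thus α·(0.775923) = 0.101664, so α = 0.101664/0.775923 ≈ 0.131.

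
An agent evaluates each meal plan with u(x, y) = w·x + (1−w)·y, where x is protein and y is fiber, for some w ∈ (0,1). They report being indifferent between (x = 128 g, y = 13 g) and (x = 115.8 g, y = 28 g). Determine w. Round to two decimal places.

w = 0.55

u(128,13) = u(115.8,28) means w·128 + (1−w)·13 = w·115.8 + (1−w)·28.
w·(128−115.8) = (1−w)·(28−13), i.e. w·12.2 = (1−w)·15.
The marginal rate of substitution is 15/12.2, so w = 15/(12.2+15) = 0.55.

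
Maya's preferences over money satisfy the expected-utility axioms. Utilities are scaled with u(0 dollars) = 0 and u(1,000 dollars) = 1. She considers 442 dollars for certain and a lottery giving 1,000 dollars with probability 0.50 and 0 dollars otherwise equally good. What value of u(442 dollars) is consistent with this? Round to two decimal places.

0.50

By the standard-gamble method, u(442 dollars) is just the indifference probability on the best outcome: 0.50.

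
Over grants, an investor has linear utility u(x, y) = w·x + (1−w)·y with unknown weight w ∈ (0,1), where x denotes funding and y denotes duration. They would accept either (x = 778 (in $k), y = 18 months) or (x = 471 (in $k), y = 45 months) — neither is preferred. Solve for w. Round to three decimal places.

Equating utilities: w·778 + (1−w)·18 = w·471 + (1−w)·45.
Collecting terms: w·307 = (1−w)·27.
So w/(1−w) = 27/307 = 0.0879, giving w = 27/(307+27) = 0.081.

w = 0.081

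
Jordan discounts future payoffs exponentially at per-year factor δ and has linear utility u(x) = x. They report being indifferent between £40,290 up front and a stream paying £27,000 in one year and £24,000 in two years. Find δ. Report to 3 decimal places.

Equating present values: 40290 = 27000δ + 24000δ².
So 24000δ² + 27000δ − 40290 = 0.
δ = (−27000 + √(27000² + 4·24000·40290)) / (2·24000) = (−27000 + √4596840000.00) / 48000 ≈ 0.850.

δ ≈ 0.850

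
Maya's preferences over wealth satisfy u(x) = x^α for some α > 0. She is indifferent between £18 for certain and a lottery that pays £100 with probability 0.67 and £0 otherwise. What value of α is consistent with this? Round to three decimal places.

α ≈ 0.234

Since u(0) = 0, the lottery's EU is 0.67·100^α.
Setting u(18) equal to that: 18^α = 0.67·100^α ⇒ (18/100)^α = 0.67.
Take logs: α = ln 0.67 / ln(18/100) ≈ 0.23354.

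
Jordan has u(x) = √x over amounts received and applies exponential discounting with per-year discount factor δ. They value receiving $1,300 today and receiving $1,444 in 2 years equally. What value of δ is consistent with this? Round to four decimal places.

δ ≈ 0.9741

The payoff in 2 years is discounted by δ^2, so u(1300) = δ^2·u(1444) and δ^2 = u(1300)/u(1444).
With u(x) = √x: δ^2 = √1300/√1444 = √(1300/1444) = 0.94883.
Taking the square root: δ = 0.94883^(1/2) ≈ 0.9741.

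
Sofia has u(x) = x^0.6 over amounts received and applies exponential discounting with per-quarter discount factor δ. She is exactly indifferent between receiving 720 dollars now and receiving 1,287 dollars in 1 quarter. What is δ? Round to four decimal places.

δ ≈ 0.7058

Equating discounted utilities: u(720) = δ·u(1287) ⇒ δ = u(720)/u(1287).
With u(x) = x^0.6: δ = 720^0.6/1287^0.6 = (720/1287)^0.6 = 0.70575.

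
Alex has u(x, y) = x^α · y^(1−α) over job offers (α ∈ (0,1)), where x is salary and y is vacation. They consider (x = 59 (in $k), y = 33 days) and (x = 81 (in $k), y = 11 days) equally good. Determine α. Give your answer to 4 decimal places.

The Cobb–Douglas utilities coincide, so 59^α·33^(1−α) = 81^α·11^(1−α).
Taking logs: α·ln 59 + (1−α)·ln 33 = α·ln 81 + (1−α)·ln 11, i.e. α·-0.3169117 = (1−α)·-1.0986123.
Thus α·(-1.4155240) = -1.0986123, so α = -1.0986123/-1.4155240 ≈ 0.7761.

α ≈ 0.7761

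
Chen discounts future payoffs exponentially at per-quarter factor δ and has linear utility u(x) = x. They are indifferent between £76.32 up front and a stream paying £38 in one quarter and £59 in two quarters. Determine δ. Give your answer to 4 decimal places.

Present value of the stream is 38·δ + 59·δ². Indifference gives 38δ + 59δ² = 76.32.
That is, 59δ² + 38δ − 76.32 = 0, a quadratic in δ.
The positive root is δ = [−38 + √(38² + 4·59·76.32)] / (2·59) = (−38 + 139.483)/118 ≈ 0.8600.

δ ≈ 0.8600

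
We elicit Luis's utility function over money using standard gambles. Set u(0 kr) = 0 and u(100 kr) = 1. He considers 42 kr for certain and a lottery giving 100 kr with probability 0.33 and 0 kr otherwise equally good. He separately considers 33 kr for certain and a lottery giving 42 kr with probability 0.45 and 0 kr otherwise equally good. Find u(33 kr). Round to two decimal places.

0.15

The first gamble pins u(42 kr): it must equal 0.33·1 + 0.67·0 = 0.33.
The second indifference gives u(33 kr) = 0.45·u(42 kr) + 0.55·u(0 kr) = 0.45·0.33 + 0.55·0.00 = 0.1485.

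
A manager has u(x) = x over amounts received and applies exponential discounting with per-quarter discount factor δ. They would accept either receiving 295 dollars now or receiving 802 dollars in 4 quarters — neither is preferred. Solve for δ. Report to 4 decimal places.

δ ≈ 0.7788

Equating discounted utilities: u(295) = δ^4·u(802) ⇒ δ^4 = u(295)/u(802).
With u(x) = x: δ^4 = 295/802 = 0.36783.
Hence δ = (0.36783)^(1/4) = 0.778775.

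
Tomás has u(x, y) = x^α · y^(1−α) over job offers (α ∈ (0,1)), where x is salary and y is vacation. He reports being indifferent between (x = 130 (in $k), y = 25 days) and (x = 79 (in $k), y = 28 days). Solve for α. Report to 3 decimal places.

α ≈ 0.185

The Cobb–Douglas utilities coincide, so 130^α·25^(1−α) = 79^α·28^(1−α).
(130/79)^α = (28/25)^(1−α); take logs: α·ln(130/79) = (1−α)·ln(28/25), i.e. α·0.498087 = (1−α)·0.113329.
So α/(1−α) = (0.113329)/(0.498087) = 0.227529, and α = 0.227529/1.227529 ≈ 0.185.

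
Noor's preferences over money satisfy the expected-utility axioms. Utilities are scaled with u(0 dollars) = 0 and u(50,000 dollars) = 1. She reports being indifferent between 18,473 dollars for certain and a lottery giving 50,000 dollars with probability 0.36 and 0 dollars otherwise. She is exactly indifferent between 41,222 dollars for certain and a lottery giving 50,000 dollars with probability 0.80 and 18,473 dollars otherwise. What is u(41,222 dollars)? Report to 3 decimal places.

0.872

From the first indifference, u(18,473 dollars) = 0.36·u(50,000 dollars) + 0.64·u(0 dollars) = 0.36·1 + 0.64·0 = 0.36.
The second indifference gives u(41,222 dollars) = 0.80·u(50,000 dollars) + 0.20·u(18,473 dollars) = 0.80·1.00 + 0.20·0.36 = 0.8720.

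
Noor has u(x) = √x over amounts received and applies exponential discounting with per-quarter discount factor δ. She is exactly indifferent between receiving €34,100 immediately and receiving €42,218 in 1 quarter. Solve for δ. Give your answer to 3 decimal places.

Equating discounted utilities: u(34100) = δ·u(42218) ⇒ δ = u(34100)/u(42218).
Since u(x) = √x, δ = √(34100/42218) = 0.89873.

δ ≈ 0.899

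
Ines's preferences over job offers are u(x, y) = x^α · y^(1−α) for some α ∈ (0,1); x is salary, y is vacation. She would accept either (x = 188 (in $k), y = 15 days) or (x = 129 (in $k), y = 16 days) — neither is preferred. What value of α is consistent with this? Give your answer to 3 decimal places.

The Cobb–Douglas utilities coincide, so 188^α·15^(1−α) = 129^α·16^(1−α).
(188/129)^α = (16/15)^(1−α); take logs: α·ln(188/129) = (1−α)·ln(16/15), i.e. α·0.376630 = (1−α)·0.064539.
So α/(1−α) = (0.064539)/(0.376630) = 0.171359, and α = 0.171359/1.171359 ≈ 0.146.

α ≈ 0.146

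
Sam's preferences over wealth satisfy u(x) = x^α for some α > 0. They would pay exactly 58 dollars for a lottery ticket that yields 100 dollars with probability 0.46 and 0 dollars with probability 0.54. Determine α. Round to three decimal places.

α ≈ 1.426

Since u(0) = 0, the lottery's EU is 0.46·100^α.
Setting u(58) equal to that: 58^α = 0.46·100^α ⇒ (58/100)^α = 0.46.
Take logs: α = ln 0.46 / ln(58/100) ≈ 1.42554.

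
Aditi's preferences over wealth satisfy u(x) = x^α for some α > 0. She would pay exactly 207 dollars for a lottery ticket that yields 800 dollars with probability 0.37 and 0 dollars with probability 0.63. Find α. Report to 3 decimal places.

α ≈ 0.735

Since u(0) = 0, the lottery's EU is 0.37·800^α.
Setting u(207) equal to that: 207^α = 0.37·800^α ⇒ (207/800)^α = 0.37.
α = ln(0.37) / ln(207/800) = -0.994252/-1.351893 ≈ 0.735.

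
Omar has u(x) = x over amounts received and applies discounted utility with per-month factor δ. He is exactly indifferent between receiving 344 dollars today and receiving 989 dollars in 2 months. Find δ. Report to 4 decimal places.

δ ≈ 0.5898

Equating discounted utilities: u(344) = δ^2·u(989) ⇒ δ^2 = u(344)/u(989).
With u(x) = x: δ^2 = 344/989 = 0.34783.
Taking the square root: δ = 0.34783^(1/2) ≈ 0.5898.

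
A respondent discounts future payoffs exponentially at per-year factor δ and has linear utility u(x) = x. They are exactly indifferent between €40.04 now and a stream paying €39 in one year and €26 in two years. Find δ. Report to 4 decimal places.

Equating present values: 40.04 = 39δ + 26δ².
That is, 26δ² + 39δ − 40.04 = 0, a quadratic in δ.
By the quadratic formula (taking the positive root), δ = (−39 + √5685.16) / 52 ≈ 0.7000.

δ ≈ 0.7000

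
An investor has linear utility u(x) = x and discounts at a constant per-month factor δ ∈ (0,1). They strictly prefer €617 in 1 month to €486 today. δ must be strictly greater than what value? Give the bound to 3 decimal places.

δ > 0.788

Under u(x) = x this choice says 486 < δ·617.
So δ > 486/617 = 0.78768.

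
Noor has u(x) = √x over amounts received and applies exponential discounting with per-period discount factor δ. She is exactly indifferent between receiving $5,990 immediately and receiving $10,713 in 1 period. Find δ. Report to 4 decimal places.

δ ≈ 0.7478

Indifference means u(5990) = δ · u(10713), so δ = u(5990)/u(10713).
With u(x) = √x: δ = √5990/√10713 = √(5990/10713) = 0.74775.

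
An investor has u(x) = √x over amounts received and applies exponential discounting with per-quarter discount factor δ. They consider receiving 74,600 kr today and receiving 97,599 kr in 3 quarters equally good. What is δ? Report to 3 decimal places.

δ ≈ 0.956

The payoff in 3 quarters is discounted by δ^3, so u(74600) = δ^3·u(97599) and δ^3 = u(74600)/u(97599).
With u(x) = √x: δ^3 = √74600/√97599 = √(74600/97599) = 0.87427.
Hence δ = (0.87427)^(1/3) = 0.95620.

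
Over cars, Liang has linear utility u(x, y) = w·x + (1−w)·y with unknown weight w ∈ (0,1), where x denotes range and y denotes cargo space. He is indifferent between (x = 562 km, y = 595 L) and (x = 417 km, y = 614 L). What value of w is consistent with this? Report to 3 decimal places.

w = 0.116

u(562,595) = u(417,614) means w·562 + (1−w)·595 = w·417 + (1−w)·614.
Collecting terms: w·145 = (1−w)·19.
The marginal rate of substitution is 19/145, so w = 19/(145+19) = 0.116.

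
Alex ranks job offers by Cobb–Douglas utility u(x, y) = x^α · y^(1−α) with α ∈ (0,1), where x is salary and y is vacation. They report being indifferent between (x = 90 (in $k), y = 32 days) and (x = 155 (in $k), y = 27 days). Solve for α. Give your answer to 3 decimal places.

Set the two utilities equal: 90^α·32^(1−α) = 155^α·27^(1−α).
(90/155)^α = (27/32)^(1−α); take logs: α·ln(90/155) = (1−α)·ln(27/32), i.e. α·-0.543615 = (1−α)·-0.169899.
So α/(1−α) = (-0.169899)/(-0.543615) = 0.312536, and α = 0.312536/1.312536 ≈ 0.238.

α ≈ 0.238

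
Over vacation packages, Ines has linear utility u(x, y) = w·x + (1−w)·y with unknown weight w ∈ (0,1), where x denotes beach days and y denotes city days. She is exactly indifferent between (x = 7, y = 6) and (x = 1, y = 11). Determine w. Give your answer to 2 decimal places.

w = 0.45

Equating utilities: w·7 + (1−w)·6 = w·1 + (1−w)·11.
Collecting terms: w·6 = (1−w)·5.
The marginal rate of substitution is 5/6, so w = 5/(6+5) = 0.45.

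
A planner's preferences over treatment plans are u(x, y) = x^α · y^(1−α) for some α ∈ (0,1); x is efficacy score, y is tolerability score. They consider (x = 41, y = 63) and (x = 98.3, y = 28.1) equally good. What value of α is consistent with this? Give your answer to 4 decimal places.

α ≈ 0.4801

Indifference: 41^α · 63^(1−α) = 98.3^α · 28.1^(1−α).
Rearrange to (41/98.3)^α = (28.1/63)^(1−α) and take logs: α·-0.8744520 = (1−α)·-0.8073652.
With A = -0.8744520 and B = -0.8073652: α·A = (1−α)·B, so α = B/(A+B) = -0.8073652/-1.6818172 ≈ 0.4801.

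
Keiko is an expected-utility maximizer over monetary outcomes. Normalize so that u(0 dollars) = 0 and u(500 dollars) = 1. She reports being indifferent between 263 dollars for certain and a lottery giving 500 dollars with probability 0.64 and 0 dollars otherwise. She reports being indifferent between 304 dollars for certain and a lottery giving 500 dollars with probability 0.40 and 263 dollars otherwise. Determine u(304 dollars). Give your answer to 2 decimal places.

0.78

The first gamble pins u(263 dollars): it must equal 0.64·1 + 0.36·0 = 0.64.
Then u(304 dollars) = 0.40·u(500 dollars) + 0.60·u(263 dollars) = 0.40·1.00 + 0.60·0.64 = 0.7840.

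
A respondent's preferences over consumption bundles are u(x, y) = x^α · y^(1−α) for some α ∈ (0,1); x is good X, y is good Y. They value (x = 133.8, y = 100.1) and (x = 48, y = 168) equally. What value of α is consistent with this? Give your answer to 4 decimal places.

Indifference: 133.8^α · 100.1^(1−α) = 48^α · 168^(1−α).
(133.8/48)^α = (168/100.1)^(1−α); take logs: α·ln(133.8/48) = (1−α)·ln(168/100.1), i.e. α·1.0251451 = (1−α)·0.5177943.
So α/(1−α) = (0.5177943)/(1.0251451) = 0.5050937, and α = 0.5050937/1.5050937 ≈ 0.3356.

α ≈ 0.3356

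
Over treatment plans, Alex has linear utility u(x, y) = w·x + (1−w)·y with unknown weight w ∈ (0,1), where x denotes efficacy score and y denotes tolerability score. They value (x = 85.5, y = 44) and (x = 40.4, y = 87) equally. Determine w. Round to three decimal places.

w = 0.488

Indifference: w·85.5 + (1−w)·44 = w·40.4 + (1−w)·87.
w·(85.5−40.4) = (1−w)·(87−44), i.e. w·45.1 = (1−w)·43.
So w/(1−w) = 43/45.1 = 0.9534, giving w = 43/(45.1+43) = 0.488.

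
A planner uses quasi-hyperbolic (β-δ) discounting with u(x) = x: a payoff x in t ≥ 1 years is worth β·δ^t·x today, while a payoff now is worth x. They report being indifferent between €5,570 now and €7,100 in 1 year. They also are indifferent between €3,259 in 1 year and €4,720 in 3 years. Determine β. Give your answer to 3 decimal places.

β ≈ 0.944

The second indifference involves only future payoffs, so β cancels: β·δ^1·3259 = β·δ^3·4720, giving δ^2 = 3259/4720 = 0.69047, so δ = 0.83094.
Substituting δ into 5570 = β·δ·7100: β = 5570/(5899.695) ≈ 0.944.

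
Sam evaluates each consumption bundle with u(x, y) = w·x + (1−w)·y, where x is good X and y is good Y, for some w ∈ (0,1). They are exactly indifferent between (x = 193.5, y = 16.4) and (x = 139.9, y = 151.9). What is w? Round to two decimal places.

w = 0.72

Indifference: w·193.5 + (1−w)·16.4 = w·139.9 + (1−w)·151.9.
Rearranging, 53.6·w − 135.5·(1−w) = 0.
So w/(1−w) = 135.5/53.6 = 2.5280, giving w = 135.5/(53.6+135.5) = 0.72.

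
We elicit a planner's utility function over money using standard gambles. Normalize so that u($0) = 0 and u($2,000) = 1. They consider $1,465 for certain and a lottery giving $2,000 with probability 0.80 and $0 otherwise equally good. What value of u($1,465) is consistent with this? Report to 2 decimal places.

0.80

u($1,465) equals the lottery's expected utility: 0.80·1 + 0.20·0 = 0.80.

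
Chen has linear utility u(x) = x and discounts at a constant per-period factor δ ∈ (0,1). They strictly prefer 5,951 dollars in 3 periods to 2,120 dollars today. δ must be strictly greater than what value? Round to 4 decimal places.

δ > 0.7089

Under u(x) = x this choice says 2120 < δ^3·5951.
Dividing by 5951: δ^3 > 0.35624. Both sides are positive, so the cube root keeps the direction.
δ > 0.35624^(1/3) = 0.7089.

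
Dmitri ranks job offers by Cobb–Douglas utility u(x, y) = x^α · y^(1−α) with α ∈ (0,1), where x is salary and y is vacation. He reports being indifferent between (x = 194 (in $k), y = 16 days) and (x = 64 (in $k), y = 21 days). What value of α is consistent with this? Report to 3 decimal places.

Set the two utilities equal: 194^α·16^(1−α) = 64^α·21^(1−α).
Rearrange to (194/64)^α = (21/16)^(1−α) and take logs: α·1.108975 = (1−α)·0.271934.
So α/(1−α) = (0.271934)/(1.108975) = 0.245212, and α = 0.245212/1.245212 ≈ 0.197.

α ≈ 0.197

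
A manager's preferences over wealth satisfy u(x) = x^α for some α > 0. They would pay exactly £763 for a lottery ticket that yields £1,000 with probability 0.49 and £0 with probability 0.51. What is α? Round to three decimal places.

α ≈ 2.637

Since u(0) = 0, the lottery's EU is 0.49·1000^α.
Indifference: 763^α = 0.49·1000^α, so (763/1000)^α = 0.49.
α = ln(0.49) / ln(763/1000) = -0.713350/-0.270497 ≈ 2.637.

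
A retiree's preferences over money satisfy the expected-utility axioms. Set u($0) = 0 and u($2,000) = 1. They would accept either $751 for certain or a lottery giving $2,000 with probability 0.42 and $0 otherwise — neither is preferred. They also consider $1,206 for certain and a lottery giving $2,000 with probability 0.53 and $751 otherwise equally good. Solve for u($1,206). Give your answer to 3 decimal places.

First, u($751) = 0.42·u($2,000) + 0.58·u($0) = 0.42.
Then u($1,206) = 0.53·u($2,000) + 0.47·u($751) = 0.53·1.00 + 0.47·0.42 = 0.7274.

0.727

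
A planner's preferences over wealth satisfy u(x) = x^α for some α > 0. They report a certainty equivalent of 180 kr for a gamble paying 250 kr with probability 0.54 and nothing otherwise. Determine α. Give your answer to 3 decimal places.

Since u(0) = 0, the lottery's EU is 0.54·250^α.
Setting u(180) equal to that: 180^α = 0.54·250^α ⇒ (180/250)^α = 0.54.
α = ln(0.54) / ln(180/250) = -0.616186/-0.328504 ≈ 1.876.

α ≈ 1.876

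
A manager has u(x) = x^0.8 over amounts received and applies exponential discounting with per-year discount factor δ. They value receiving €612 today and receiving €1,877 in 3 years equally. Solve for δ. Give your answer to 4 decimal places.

δ ≈ 0.7417

The payoff in 3 years is discounted by δ^3, so u(612) = δ^3·u(1877) and δ^3 = u(612)/u(1877).
Since u(x) = x^0.8, δ^3 = (612/1877)^0.8 = 0.32605^0.8 = 0.40797.
Taking the cube root: δ = 0.40797^(1/3) ≈ 0.7417.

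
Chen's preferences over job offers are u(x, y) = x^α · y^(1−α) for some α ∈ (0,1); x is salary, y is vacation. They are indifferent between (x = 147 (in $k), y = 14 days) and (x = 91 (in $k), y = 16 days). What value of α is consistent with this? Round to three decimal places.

α ≈ 0.218

Indifference: 147^α · 14^(1−α) = 91^α · 16^(1−α).
(147/91)^α = (16/14)^(1−α); take logs: α·ln(147/91) = (1−α)·ln(16/14), i.e. α·0.479573 = (1−α)·0.133531.
Thus α·(0.613104) = 0.133531, so α = 0.133531/0.613104 ≈ 0.218.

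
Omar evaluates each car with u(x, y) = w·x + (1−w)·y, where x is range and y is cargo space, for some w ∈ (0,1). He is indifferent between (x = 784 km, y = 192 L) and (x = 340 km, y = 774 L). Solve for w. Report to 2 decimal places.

w = 0.57

Indifference: w·784 + (1−w)·192 = w·340 + (1−w)·774.
w·(784−340) = (1−w)·(774−192), i.e. w·444 = (1−w)·582.
So w/(1−w) = 582/444 = 1.3108, giving w = 582/(444+582) = 0.57.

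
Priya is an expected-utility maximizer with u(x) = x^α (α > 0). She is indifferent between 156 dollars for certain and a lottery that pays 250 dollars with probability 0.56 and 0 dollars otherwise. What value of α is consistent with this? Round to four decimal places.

α ≈ 1.2295

EU(lottery) = 0.56·250^α + 0.44·0 = 0.56·250^α.
Setting u(156) equal to that: 156^α = 0.56·250^α ⇒ (156/250)^α = 0.56.
Taking logs: α·ln(156/250) = ln(0.56), so α = -0.5798185 / -0.4716049 ≈ 1.2295.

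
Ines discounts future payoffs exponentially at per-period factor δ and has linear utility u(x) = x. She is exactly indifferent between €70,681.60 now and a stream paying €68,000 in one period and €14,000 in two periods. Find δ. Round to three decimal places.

The stream is worth 68000δ + 14000δ² today, so 68000δ + 14000δ² = 70681.60.
So 14000δ² + 68000δ − 70681.60 = 0.
By the quadratic formula (taking the positive root), δ = (−68000 + √8582169600.00) / 28000 ≈ 0.880.

δ ≈ 0.880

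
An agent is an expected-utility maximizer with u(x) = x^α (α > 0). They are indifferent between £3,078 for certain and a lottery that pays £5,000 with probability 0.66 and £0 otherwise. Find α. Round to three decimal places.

α ≈ 0.856

EU(lottery) = 0.66·5000^α + 0.34·0 = 0.66·5000^α.
Setting u(3078) equal to that: 3078^α = 0.66·5000^α ⇒ (3078/5000)^α = 0.66.
Taking logs: α·ln(3078/5000) = ln(0.66), so α = -0.415515 / -0.485158 ≈ 0.856.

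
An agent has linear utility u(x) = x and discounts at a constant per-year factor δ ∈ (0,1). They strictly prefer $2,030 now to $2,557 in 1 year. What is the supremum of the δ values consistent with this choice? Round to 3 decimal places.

δ < 0.794

Under u(x) = x this choice says 2030 > δ·2557.
Dividing through by 2557 gives δ < 0.79390.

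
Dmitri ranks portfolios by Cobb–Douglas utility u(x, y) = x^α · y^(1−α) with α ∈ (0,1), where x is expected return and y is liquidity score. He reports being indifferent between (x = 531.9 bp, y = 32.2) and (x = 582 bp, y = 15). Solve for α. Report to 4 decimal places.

α ≈ 0.8946

The Cobb–Douglas utilities coincide, so 531.9^α·32.2^(1−α) = 582^α·15^(1−α).
Rearrange to (531.9/582)^α = (15/32.2)^(1−α) and take logs: α·-0.0900149 = (1−α)·-0.7639163.
With A = -0.0900149 and B = -0.7639163: α·A = (1−α)·B, so α = B/(A+B) = -0.7639163/-0.8539312 ≈ 0.8946.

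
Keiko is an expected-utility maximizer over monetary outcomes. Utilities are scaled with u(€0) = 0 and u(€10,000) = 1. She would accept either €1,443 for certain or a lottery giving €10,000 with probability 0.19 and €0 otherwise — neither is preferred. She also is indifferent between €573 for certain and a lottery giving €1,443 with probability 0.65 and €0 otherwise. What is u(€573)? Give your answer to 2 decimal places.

First, u(€1,443) = 0.19·u(€10,000) + 0.81·u(€0) = 0.19.
The second indifference gives u(€573) = 0.65·u(€1,443) + 0.35·u(€0) = 0.65·0.19 + 0.35·0.00 = 0.1235.

0.12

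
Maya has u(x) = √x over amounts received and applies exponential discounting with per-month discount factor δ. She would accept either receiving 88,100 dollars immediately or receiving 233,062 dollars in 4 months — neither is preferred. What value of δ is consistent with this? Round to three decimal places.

δ ≈ 0.885

Equating discounted utilities: u(88100) = δ^4·u(233062) ⇒ δ^4 = u(88100)/u(233062).
With u(x) = √x: δ^4 = √88100/√233062 = √(88100/233062) = 0.61483.
Taking the 4th root: δ = 0.61483^(1/4) ≈ 0.885.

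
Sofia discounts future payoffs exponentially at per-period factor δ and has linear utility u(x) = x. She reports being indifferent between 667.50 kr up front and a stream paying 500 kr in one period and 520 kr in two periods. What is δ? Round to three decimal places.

Present value of the stream is 500·δ + 520·δ². Indifference gives 500δ + 520δ² = 667.50.
So 520δ² + 500δ − 667.50 = 0.
δ = (−500 + √(500² + 4·520·667.50)) / (2·520) = (−500 + √1638400.00) / 1040 ≈ 0.750.

δ ≈ 0.750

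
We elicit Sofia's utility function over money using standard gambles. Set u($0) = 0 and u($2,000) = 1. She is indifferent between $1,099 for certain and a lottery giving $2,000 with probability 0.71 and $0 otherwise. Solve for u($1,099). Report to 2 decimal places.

0.71

u($1,099) equals the lottery's expected utility: 0.71·1 + 0.29·0 = 0.71.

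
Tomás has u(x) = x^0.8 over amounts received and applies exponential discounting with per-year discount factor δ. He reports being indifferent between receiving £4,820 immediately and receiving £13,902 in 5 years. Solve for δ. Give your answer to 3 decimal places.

Indifference means u(4820) = δ^5 · u(13902), so δ^5 = u(4820)/u(13902).
With u(x) = x^0.8: δ^5 = 4820^0.8/13902^0.8 = (4820/13902)^0.8 = 0.42852.
So δ = 0.42852^(1/5) ≈ 0.844.

δ ≈ 0.844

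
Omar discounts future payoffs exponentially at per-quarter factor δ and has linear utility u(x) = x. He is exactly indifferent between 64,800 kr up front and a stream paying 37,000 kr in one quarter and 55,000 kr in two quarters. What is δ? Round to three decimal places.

The stream is worth 37000δ + 55000δ² today, so 37000δ + 55000δ² = 64800.
Rearranged: 55000δ² + 37000δ − 64800 = 0.
By the quadratic formula (taking the positive root), δ = (−37000 + √15625000000.00) / 110000 ≈ 0.800.

δ ≈ 0.800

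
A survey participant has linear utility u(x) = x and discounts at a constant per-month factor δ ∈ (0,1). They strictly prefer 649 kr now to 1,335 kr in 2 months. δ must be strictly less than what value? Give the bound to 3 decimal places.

The preference means 649 > δ^2·1335.
Dividing by 1335: δ^2 < 0.48614. Both sides are positive, so the square root keeps the direction.
δ < 0.48614^(1/2) = 0.697.

δ < 0.697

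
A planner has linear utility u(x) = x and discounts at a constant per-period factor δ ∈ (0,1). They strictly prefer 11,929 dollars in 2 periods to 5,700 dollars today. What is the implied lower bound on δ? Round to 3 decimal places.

δ > 0.691

The preference means 5700 < δ^2·11929.
Hence δ^2 > 5700/11929 = 0.47783, and x ↦ x^(1/2) is increasing on (0,∞).
δ > 0.47783^(1/2) = 0.691.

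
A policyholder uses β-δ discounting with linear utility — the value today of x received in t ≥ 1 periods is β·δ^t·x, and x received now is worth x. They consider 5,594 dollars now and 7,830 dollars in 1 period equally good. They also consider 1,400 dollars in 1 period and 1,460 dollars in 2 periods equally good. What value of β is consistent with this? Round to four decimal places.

Both payoffs in the second observation are in the future, so β drops out: δ^1·1400 = δ^2·1460 ⇒ δ = 1400/1460 = 0.95890.
Substituting δ into 5594 = β·δ·7830: β = 5594/(7508.219) ≈ 0.7451.

β ≈ 0.7451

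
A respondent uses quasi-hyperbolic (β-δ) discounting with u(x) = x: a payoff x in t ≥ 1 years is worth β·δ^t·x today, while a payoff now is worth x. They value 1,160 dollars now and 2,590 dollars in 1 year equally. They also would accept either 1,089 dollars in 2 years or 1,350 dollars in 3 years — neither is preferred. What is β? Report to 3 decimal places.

β ≈ 0.555

From the later pair, β·δ^2·1089 = β·δ^3·1350; dividing through, δ = 1089/1350 = 0.80667.
Now use the now-vs-future pair: 1160 = β·δ·2590 gives β = 1160/(0.80667·2590) ≈ 0.555.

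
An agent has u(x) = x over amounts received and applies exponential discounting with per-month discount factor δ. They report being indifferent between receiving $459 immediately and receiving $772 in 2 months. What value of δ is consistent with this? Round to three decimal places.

δ ≈ 0.771

Equating discounted utilities: u(459) = δ^2·u(772) ⇒ δ^2 = u(459)/u(772).
With u(x) = x: δ^2 = 459/772 = 0.59456.
So δ = 0.59456^(1/2) ≈ 0.771.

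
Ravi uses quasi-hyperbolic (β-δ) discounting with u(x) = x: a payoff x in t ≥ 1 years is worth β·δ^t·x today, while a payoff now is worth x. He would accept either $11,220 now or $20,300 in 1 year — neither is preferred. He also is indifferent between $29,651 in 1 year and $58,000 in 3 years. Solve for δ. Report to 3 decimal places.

δ ≈ 0.715

Both payoffs in the second observation are in the future, so β drops out: δ^1·29651 = δ^3·58000 ⇒ δ^2 = 29651/58000 = 0.51122, so δ = 0.71500.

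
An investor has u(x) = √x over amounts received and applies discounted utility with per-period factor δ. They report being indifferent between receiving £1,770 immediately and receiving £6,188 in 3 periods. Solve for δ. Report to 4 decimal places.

Indifference means u(1770) = δ^3 · u(6188), so δ^3 = u(1770)/u(6188).
With u(x) = √x: δ^3 = √1770/√6188 = √(1770/6188) = 0.53482.
Taking the cube root: δ = 0.53482^(1/3) ≈ 0.8117.

δ ≈ 0.8117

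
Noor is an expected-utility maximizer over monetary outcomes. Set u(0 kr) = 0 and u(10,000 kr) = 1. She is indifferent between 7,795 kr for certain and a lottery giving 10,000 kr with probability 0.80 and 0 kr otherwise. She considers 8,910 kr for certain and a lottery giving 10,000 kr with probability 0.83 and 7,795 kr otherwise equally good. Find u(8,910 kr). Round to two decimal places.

The first gamble pins u(7,795 kr): it must equal 0.80·1 + 0.20·0 = 0.80.
Chaining: u(8,910 kr) = 0.83·1.00 + 0.17·0.80 = 0.9660.

0.97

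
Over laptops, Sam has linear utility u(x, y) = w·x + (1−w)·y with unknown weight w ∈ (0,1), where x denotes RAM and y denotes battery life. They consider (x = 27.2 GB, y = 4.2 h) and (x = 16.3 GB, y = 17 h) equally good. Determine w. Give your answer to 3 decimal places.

w = 0.540

Indifference: w·27.2 + (1−w)·4.2 = w·16.3 + (1−w)·17.
Rearranging, 10.9·w − 12.8·(1−w) = 0.
Hence w = 12.8/(10.9+12.8) = 12.8/23.7 = 0.540.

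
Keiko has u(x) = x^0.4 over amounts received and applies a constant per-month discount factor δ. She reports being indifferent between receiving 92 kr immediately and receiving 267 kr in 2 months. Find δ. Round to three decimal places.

δ ≈ 0.808

The payoff in 2 months is discounted by δ^2, so u(92) = δ^2·u(267) and δ^2 = u(92)/u(267).
With u(x) = x^0.4: δ^2 = 92^0.4/267^0.4 = (92/267)^0.4 = 0.65300.
Hence δ = (0.65300)^(1/2) = 0.80808.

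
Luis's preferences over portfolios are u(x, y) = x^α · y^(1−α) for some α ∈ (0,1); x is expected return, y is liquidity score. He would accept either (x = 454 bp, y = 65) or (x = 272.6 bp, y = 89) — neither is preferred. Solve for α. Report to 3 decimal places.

Indifference: 454^α · 65^(1−α) = 272.6^α · 89^(1−α).
(454/272.6)^α = (89/65)^(1−α); take logs: α·ln(454/272.6) = (1−α)·ln(89/65), i.e. α·0.510092 = (1−α)·0.314249.
With A = 0.510092 and B = 0.314249: α·A = (1−α)·B, so α = B/(A+B) = 0.314249/0.824341 ≈ 0.381.

α ≈ 0.381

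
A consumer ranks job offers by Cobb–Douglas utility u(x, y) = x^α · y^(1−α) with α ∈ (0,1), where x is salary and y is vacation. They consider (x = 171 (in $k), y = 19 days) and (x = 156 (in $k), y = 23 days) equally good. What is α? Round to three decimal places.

α ≈ 0.675

The Cobb–Douglas utilities coincide, so 171^α·19^(1−α) = 156^α·23^(1−α).
Taking logs: α·ln 171 + (1−α)·ln 19 = α·ln 156 + (1−α)·ln 23, i.e. α·0.091808 = (1−α)·0.191055.
With A = 0.091808 and B = 0.191055: α·A = (1−α)·B, so α = B/(A+B) = 0.191055/0.282863 ≈ 0.675.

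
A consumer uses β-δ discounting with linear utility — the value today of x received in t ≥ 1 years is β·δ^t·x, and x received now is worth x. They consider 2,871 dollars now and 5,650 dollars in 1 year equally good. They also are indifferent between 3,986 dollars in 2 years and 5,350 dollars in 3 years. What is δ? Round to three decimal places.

δ ≈ 0.745

The second indifference involves only future payoffs, so β cancels: β·δ^2·3986 = β·δ^3·5350, giving δ = 3986/5350 = 0.74505.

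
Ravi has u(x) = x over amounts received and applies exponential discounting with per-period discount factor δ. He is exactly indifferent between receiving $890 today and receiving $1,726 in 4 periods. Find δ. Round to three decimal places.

δ ≈ 0.847

Equating discounted utilities: u(890) = δ^4·u(1726) ⇒ δ^4 = u(890)/u(1726).
With u(x) = x: δ^4 = 890/1726 = 0.51564.
Taking the 4th root: δ = 0.51564^(1/4) ≈ 0.847.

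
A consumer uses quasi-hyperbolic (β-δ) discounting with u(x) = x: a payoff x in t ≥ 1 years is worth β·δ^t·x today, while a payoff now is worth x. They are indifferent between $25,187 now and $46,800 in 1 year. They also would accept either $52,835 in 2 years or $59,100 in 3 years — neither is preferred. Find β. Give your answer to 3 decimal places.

β ≈ 0.602

Both payoffs in the second observation are in the future, so β drops out: δ^2·52835 = δ^3·59100 ⇒ δ = 52835/59100 = 0.89399.
The first indifference: 25187 = β·δ·46800, so β = 25187/(δ·46800) = 25187/(0.89399·46800) ≈ 0.602.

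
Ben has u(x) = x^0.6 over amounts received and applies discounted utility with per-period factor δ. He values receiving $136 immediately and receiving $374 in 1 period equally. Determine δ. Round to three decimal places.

δ ≈ 0.545

Equating discounted utilities: u(136) = δ·u(374) ⇒ δ = u(136)/u(374).
With u(x) = x^0.6: δ = 136^0.6/374^0.6 = (136/374)^0.6 = 0.54500.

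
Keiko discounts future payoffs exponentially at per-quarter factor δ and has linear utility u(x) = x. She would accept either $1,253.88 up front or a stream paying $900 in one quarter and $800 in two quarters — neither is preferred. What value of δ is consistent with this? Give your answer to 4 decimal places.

δ ≈ 0.8100

Equating present values: 1253.88 = 900δ + 800δ².
Rearranged: 800δ² + 900δ − 1253.88 = 0.
The positive root is δ = [−900 + √(900² + 4·800·1253.88)] / (2·800) = (−900 + 2196.000)/1600 ≈ 0.8100.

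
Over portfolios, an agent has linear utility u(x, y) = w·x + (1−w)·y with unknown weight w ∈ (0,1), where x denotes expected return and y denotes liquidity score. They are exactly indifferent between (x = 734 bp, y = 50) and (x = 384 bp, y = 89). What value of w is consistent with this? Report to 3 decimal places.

w = 0.100

Equating utilities: w·734 + (1−w)·50 = w·384 + (1−w)·89.
w·(734−384) = (1−w)·(89−50), i.e. w·350 = (1−w)·39.
The marginal rate of substitution is 39/350, so w = 39/(350+39) = 0.100.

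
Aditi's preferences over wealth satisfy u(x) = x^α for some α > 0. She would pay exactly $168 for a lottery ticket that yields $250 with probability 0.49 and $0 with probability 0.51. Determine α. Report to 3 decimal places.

α ≈ 1.795

EU(lottery) = 0.49·250^α + 0.51·0 = 0.49·250^α.
Indifference: 168^α = 0.49·250^α, so (168/250)^α = 0.49.
Take logs: α = ln 0.49 / ln(168/250) ≈ 1.79460.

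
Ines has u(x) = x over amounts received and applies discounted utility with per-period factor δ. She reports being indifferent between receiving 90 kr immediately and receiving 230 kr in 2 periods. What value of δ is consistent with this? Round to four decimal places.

The payoff in 2 periods is discounted by δ^2, so u(90) = δ^2·u(230) and δ^2 = u(90)/u(230).
With u(x) = x: δ^2 = 90/230 = 0.39130.
Taking the square root: δ = 0.39130^(1/2) ≈ 0.6255.

δ ≈ 0.6255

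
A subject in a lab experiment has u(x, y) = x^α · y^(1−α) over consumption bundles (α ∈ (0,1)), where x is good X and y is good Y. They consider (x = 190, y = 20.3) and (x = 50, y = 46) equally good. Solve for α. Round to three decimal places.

α ≈ 0.380

The Cobb–Douglas utilities coincide, so 190^α·20.3^(1−α) = 50^α·46^(1−α).
(190/50)^α = (46/20.3)^(1−α); take logs: α·ln(190/50) = (1−α)·ln(46/20.3), i.e. α·1.335001 = (1−α)·0.818021.
Thus α·(2.153022) = 0.818021, so α = 0.818021/2.153022 ≈ 0.380.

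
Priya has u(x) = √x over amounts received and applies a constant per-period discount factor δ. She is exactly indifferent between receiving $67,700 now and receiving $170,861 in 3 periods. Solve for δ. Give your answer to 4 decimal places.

Indifference means u(67700) = δ^3 · u(170861), so δ^3 = u(67700)/u(170861).
Since u(x) = √x, δ^3 = √(67700/170861) = 0.62947.
Taking the cube root: δ = 0.62947^(1/3) ≈ 0.8570.

δ ≈ 0.8570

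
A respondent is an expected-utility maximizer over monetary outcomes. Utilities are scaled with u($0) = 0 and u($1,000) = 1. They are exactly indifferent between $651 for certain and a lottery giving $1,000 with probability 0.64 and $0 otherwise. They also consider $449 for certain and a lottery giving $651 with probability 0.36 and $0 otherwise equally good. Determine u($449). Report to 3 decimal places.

0.230

First, u($651) = 0.64·u($1,000) + 0.36·u($0) = 0.64.
Then u($449) = 0.36·u($651) + 0.64·u($0) = 0.36·0.64 + 0.64·0.00 = 0.2304.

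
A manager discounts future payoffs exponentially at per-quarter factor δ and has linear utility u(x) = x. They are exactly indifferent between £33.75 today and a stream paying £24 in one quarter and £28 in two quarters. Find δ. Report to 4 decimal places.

Equating present values: 33.75 = 24δ + 28δ².
So 28δ² + 24δ − 33.75 = 0.
δ = (−24 + √(24² + 4·28·33.75)) / (2·28) = (−24 + √4356.00) / 56 ≈ 0.7500.

δ ≈ 0.7500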